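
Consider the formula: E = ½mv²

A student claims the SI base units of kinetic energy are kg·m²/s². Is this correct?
Units of each symbol in E = ½mv²:
  m (mass): kg
  v (speed): m/s  → to the power 2, contributes m²/s²
  The factor ½ is dimensionless.

Multiplying the contributions: [kg] · [m²/s²]
Adding exponents of each base unit: kg: 1, m: 2, s: -2
SI base units of kinetic energy: kg·m²/s²

The claimed units kg·m²/s² match the derived units, so the claim is correct.

Answer: Yes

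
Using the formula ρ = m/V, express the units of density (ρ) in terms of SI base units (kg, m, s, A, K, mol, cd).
Units of each symbol in ρ = m/V:
  m (mass): kg
  V (volume): m³  → in the denominator, contributes 1/m³

Multiplying the contributions: [kg] · [1/m³]
Adding exponents of each base unit: kg: 1, m: -3
SI base units of density: kg/m³

Answer: kg/m³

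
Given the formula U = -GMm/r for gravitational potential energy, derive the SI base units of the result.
Units of each symbol in U = -GMm/r:
  G (gravitational constant): m³/(kg·s²)
  M (mass): kg
  m (mass): kg
  r (distance): m  → in the denominator, contributes 1/m
  The minus sign does not affect the units.

Multiplying the contributions: [m³/(kg·s²)] · [kg] · [kg] · [1/m]
Adding exponents of each base unit: kg: 1, m: 2, s: -2
SI base units of gravitational potential energy: kg·m²/s²

Answer: kg·m²/s²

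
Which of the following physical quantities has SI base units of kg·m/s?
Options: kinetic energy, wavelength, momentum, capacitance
Checking the SI base units of each option:
  kinetic energy (E = ½mv²): kg·m²/s²  ✗
  wavelength (λ = v/f): m  ✗
  momentum (p = mv): kg·m/s  ✓ matches
  capacitance (C = Q/V): s⁴·A²/(kg·m²)  ✗

Only momentum has units kg·m/s.

Answer: momentum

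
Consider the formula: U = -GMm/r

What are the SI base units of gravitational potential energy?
Units of each symbol in U = -GMm/r:
  G (gravitational constant): m³/(kg·s²)
  M (mass): kg
  m (mass): kg
  r (distance): m  → in the denominator, contributes 1/m
  The minus sign does not affect the units.

Multiplying the contributions: [m³/(kg·s²)] · [kg] · [kg] · [1/m]
Adding exponents of each base unit: kg: 1, m: 2, s: -2
SI base units of gravitational potential energy: kg·m²/s²

Answer: kg·m²/s²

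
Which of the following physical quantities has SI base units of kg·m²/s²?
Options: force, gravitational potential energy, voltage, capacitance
Checking the SI base units of each option:
  force (F = ma): kg·m/s²  ✗
  gravitational potential energy (U = -GMm/r): kg·m²/s²  ✓ matches
  voltage (V = IR): kg·m²/(s³·A)  ✗
  capacitance (C = Q/V): s⁴·A²/(kg·m²)  ✗

Only gravitational potential energy has units kg·m²/s².

Answer: gravitational potential energy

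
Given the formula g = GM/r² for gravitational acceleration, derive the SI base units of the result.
Units of each symbol in g = GM/r²:
  G (gravitational constant): m³/(kg·s²)
  M (mass): kg
  r (distance): m  → to the power 2 in the denominator, contributes 1/m²

Multiplying the contributions: [m³/(kg·s²)] · [kg] · [1/m²]
Adding exponents of each base unit: m: 1, s: -2
SI base units of gravitational acceleration: m/s²

Answer: m/s²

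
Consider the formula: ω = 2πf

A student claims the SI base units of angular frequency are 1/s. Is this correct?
Units of each symbol in ω = 2πf:
  f (frequency): 1/s
  The factor 2π is dimensionless.

Multiplying the contributions: [1/s]
Adding exponents of each base unit: s: -1
SI base units of angular frequency: 1/s

The claimed units 1/s match the derived units, so the claim is correct.

Answer: Yes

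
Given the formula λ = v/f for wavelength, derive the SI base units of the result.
Units of each symbol in λ = v/f:
  v (wave speed): m/s
  f (frequency): 1/s  → in the denominator, contributes s

Multiplying the contributions: [m/s] · [s]
Adding exponents of each base unit: m: 1
SI base units of wavelength: m

Answer: m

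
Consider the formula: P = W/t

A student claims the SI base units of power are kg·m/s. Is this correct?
Units of each symbol in P = W/t:
  W (work): kg·m²/s²
  t (time): s  → in the denominator, contributes 1/s

Multiplying the contributions: [kg·m²/s²] · [1/s]
Adding exponents of each base unit: kg: 1, m: 2, s: -3
SI base units of power: kg·m²/s³

The claimed units kg·m/s (exponents kg: 1, m: 1, s: -1) do not match the derived units kg·m²/s³ (exponents kg: 1, m: 2, s: -3), so the claim is incorrect.

Answer: No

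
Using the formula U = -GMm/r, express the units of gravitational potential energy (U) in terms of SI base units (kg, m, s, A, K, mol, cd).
Units of each symbol in U = -GMm/r:
  G (gravitational constant): m³/(kg·s²)
  M (mass): kg
  m (mass): kg
  r (distance): m  → in the denominator, contributes 1/m
  The minus sign does not affect the units.

Multiplying the contributions: [m³/(kg·s²)] · [kg] · [kg] · [1/m]
Adding exponents of each base unit: kg: 1, m: 2, s: -2
SI base units of gravitational potential energy: kg·m²/s²

Answer: kg·m²/s²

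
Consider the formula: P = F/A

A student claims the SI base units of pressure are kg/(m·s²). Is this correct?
Units of each symbol in P = F/A:
  F (force): kg·m/s²
  A (area): m²  → in the denominator, contributes 1/m²

Multiplying the contributions: [kg·m/s²] · [1/m²]
Adding exponents of each base unit: kg: 1, m: -1, s: -2
SI base units of pressure: kg/(m·s²)

The claimed units kg/(m·s²) match the derived units, so the claim is correct.

Answer: Yes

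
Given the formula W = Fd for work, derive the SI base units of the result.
Units of each symbol in W = Fd:
  F (force): kg·m/s²
  d (displacement): m

Multiplying the contributions: [kg·m/s²] · [m]
Adding exponents of each base unit: kg: 1, m: 2, s: -2
SI base units of work: kg·m²/s²

Answer: kg·m²/s²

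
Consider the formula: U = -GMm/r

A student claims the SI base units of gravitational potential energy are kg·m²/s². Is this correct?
Units of each symbol in U = -GMm/r:
  G (gravitational constant): m³/(kg·s²)
  M (mass): kg
  m (mass): kg
  r (distance): m  → in the denominator, contributes 1/m
  The minus sign does not affect the units.

Multiplying the contributions: [m³/(kg·s²)] · [kg] · [kg] · [1/m]
Adding exponents of each base unit: kg: 1, m: 2, s: -2
SI base units of gravitational potential energy: kg·m²/s²

The claimed units kg·m²/s² match the derived units, so the claim is correct.

Answer: Yes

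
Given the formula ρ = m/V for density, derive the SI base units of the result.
Units of each symbol in ρ = m/V:
  m (mass): kg
  V (volume): m³  → in the denominator, contributes 1/m³

Multiplying the contributions: [kg] · [1/m³]
Adding exponents of each base unit: kg: 1, m: -3
SI base units of density: kg/m³

Answer: kg/m³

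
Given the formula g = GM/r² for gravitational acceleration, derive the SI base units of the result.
Units of each symbol in g = GM/r²:
  G (gravitational constant): m³/(kg·s²)
  M (mass): kg
  r (distance): m  → to the power 2 in the denominator, contributes 1/m²

Multiplying the contributions: [m³/(kg·s²)] · [kg] · [1/m²]
Adding exponents of each base unit: m: 1, s: -2
SI base units of gravitational acceleration: m/s²

Answer: m/s²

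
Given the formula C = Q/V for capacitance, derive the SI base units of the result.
Units of each symbol in C = Q/V:
  Q (charge, in coulombs): s·A
  V (voltage, in volts): kg·m²/(s³·A)  → in the denominator, contributes s³·A/(kg·m²)

Multiplying the contributions: [s·A] · [s³·A/(kg·m²)]
Adding exponents of each base unit: kg: -1, m: -2, s: 4, A: 2
SI base units of capacitance: s⁴·A²/(kg·m²)

Answer: s⁴·A²/(kg·m²)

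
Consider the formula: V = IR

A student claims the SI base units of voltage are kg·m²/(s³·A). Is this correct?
Units of each symbol in V = IR:
  I (current): A
  R (resistance, in ohms): kg·m²/(s³·A²)

Multiplying the contributions: [A] · [kg·m²/(s³·A²)]
Adding exponents of each base unit: kg: 1, m: 2, s: -3, A: -1
SI base units of voltage: kg·m²/(s³·A)

The claimed units kg·m²/(s³·A) match the derived units, so the claim is correct.

Answer: Yes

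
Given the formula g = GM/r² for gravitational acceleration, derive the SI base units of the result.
Units of each symbol in g = GM/r²:
  G (gravitational constant): m³/(kg·s²)
  M (mass): kg
  r (distance): m  → to the power 2 in the denominator, contributes 1/m²

Multiplying the contributions: [m³/(kg·s²)] · [kg] · [1/m²]
Adding exponents of each base unit: m: 1, s: -2
SI base units of gravitational acceleration: m/s²

Answer: m/s²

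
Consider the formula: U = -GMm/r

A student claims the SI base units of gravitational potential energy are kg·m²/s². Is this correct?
Units of each symbol in U = -GMm/r:
  G (gravitational constant): m³/(kg·s²)
  M (mass): kg
  m (mass): kg
  r (distance): m  → in the denominator, contributes 1/m
  The minus sign does not affect the units.

Multiplying the contributions: [m³/(kg·s²)] · [kg] · [kg] · [1/m]
Adding exponents of each base unit: kg: 1, m: 2, s: -2
SI base units of gravitational potential energy: kg·m²/s²

The claimed units kg·m²/s² match the derived units, so the claim is correct.

Answer: Yes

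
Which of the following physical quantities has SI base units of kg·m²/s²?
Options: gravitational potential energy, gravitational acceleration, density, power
Checking the SI base units of each option:
  gravitational potential energy (U = -GMm/r): kg·m²/s²  ✓ matches
  gravitational acceleration (g = GM/r²): m/s²  ✗
  density (ρ = m/V): kg/m³  ✗
  power (P = W/t): kg·m²/s³  ✗

Only gravitational potential energy has units kg·m²/s².

Answer: gravitational potential energy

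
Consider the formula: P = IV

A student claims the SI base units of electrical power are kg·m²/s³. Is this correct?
Units of each symbol in P = IV:
  I (current): A
  V (voltage, in volts): kg·m²/(s³·A)

Multiplying the contributions: [A] · [kg·m²/(s³·A)]
Adding exponents of each base unit: kg: 1, m: 2, s: -3
SI base units of electrical power: kg·m²/s³

The claimed units kg·m²/s³ match the derived units, so the claim is correct.

Answer: Yes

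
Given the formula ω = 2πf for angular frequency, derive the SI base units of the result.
Units of each symbol in ω = 2πf:
  f (frequency): 1/s
  The factor 2π is dimensionless.

Multiplying the contributions: [1/s]
Adding exponents of each base unit: s: -1
SI base units of angular frequency: 1/s

Answer: 1/s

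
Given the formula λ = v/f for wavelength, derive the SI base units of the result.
Units of each symbol in λ = v/f:
  v (wave speed): m/s
  f (frequency): 1/s  → in the denominator, contributes s

Multiplying the contributions: [m/s] · [s]
Adding exponents of each base unit: m: 1
SI base units of wavelength: m

Answer: m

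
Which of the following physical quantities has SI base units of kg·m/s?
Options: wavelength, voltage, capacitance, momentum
Checking the SI base units of each option:
  wavelength (λ = v/f): m  ✗
  voltage (V = IR): kg·m²/(s³·A)  ✗
  capacitance (C = Q/V): s⁴·A²/(kg·m²)  ✗
  momentum (p = mv): kg·m/s  ✓ matches

Only momentum has units kg·m/s.

Answer: momentum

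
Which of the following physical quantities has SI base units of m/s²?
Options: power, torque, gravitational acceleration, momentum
Checking the SI base units of each option:
  power (P = W/t): kg·m²/s³  ✗
  torque (τ = Fr): kg·m²/s²  ✗
  gravitational acceleration (g = GM/r²): m/s²  ✓ matches
  momentum (p = mv): kg·m/s  ✗

Only gravitational acceleration has units m/s².

Answer: gravitational acceleration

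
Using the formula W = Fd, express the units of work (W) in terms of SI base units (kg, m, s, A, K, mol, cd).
Units of each symbol in W = Fd:
  F (force): kg·m/s²
  d (displacement): m

Multiplying the contributions: [kg·m/s²] · [m]
Adding exponents of each base unit: kg: 1, m: 2, s: -2
SI base units of work: kg·m²/s²

Answer: kg·m²/s²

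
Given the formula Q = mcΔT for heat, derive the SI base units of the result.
Units of each symbol in Q = mcΔT:
  m (mass): kg
  c (specific heat capacity, in J/(kg·K)): m²/(s²·K)
  ΔT (temperature change): K

Multiplying the contributions: [kg] · [m²/(s²·K)] · [K]
Adding exponents of each base unit: kg: 1, m: 2, s: -2
SI base units of heat: kg·m²/s²

Answer: kg·m²/s²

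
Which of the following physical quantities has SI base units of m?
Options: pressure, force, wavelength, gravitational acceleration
Checking the SI base units of each option:
  pressure (P = F/A): kg/(m·s²)  ✗
  force (F = ma): kg·m/s²  ✗
  wavelength (λ = v/f): m  ✓ matches
  gravitational acceleration (g = GM/r²): m/s²  ✗

Only wavelength has units m.

Answer: wavelength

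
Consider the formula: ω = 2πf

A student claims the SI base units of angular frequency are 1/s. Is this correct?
Units of each symbol in ω = 2πf:
  f (frequency): 1/s
  The factor 2π is dimensionless.

Multiplying the contributions: [1/s]
Adding exponents of each base unit: s: -1
SI base units of angular frequency: 1/s

The claimed units 1/s match the derived units, so the claim is correct.

Answer: Yes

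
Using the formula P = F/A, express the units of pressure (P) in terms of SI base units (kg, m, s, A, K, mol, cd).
Units of each symbol in P = F/A:
  F (force): kg·m/s²
  A (area): m²  → in the denominator, contributes 1/m²

Multiplying the contributions: [kg·m/s²] · [1/m²]
Adding exponents of each base unit: kg: 1, m: -1, s: -2
SI base units of pressure: kg/(m·s²)

Answer: kg/(m·s²)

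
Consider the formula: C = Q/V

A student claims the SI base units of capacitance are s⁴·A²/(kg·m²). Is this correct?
Units of each symbol in C = Q/V:
  Q (charge, in coulombs): s·A
  V (voltage, in volts): kg·m²/(s³·A)  → in the denominator, contributes s³·A/(kg·m²)

Multiplying the contributions: [s·A] · [s³·A/(kg·m²)]
Adding exponents of each base unit: kg: -1, m: -2, s: 4, A: 2
SI base units of capacitance: s⁴·A²/(kg·m²)

The claimed units s⁴·A²/(kg·m²) match the derived units, so the claim is correct.

Answer: Yes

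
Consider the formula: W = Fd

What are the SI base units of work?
Units of each symbol in W = Fd:
  F (force): kg·m/s²
  d (displacement): m

Multiplying the contributions: [kg·m/s²] · [m]
Adding exponents of each base unit: kg: 1, m: 2, s: -2
SI base units of work: kg·m²/s²

Answer: kg·m²/s²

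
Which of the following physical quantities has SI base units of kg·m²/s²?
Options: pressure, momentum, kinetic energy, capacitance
Checking the SI base units of each option:
  pressure (P = F/A): kg/(m·s²)  ✗
  momentum (p = mv): kg·m/s  ✗
  kinetic energy (E = ½mv²): kg·m²/s²  ✓ matches
  capacitance (C = Q/V): s⁴·A²/(kg·m²)  ✗

Only kinetic energy has units kg·m²/s².

Answer: kinetic energy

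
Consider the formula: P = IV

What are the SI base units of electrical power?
Units of each symbol in P = IV:
  I (current): A
  V (voltage, in volts): kg·m²/(s³·A)

Multiplying the contributions: [A] · [kg·m²/(s³·A)]
Adding exponents of each base unit: kg: 1, m: 2, s: -3
SI base units of electrical power: kg·m²/s³

Answer: kg·m²/s³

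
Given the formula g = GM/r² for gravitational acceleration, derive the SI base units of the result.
Units of each symbol in g = GM/r²:
  G (gravitational constant): m³/(kg·s²)
  M (mass): kg
  r (distance): m  → to the power 2 in the denominator, contributes 1/m²

Multiplying the contributions: [m³/(kg·s²)] · [kg] · [1/m²]
Adding exponents of each base unit: m: 1, s: -2
SI base units of gravitational acceleration: m/s²

Answer: m/s²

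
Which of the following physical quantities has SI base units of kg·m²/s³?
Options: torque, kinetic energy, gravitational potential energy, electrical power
Checking the SI base units of each option:
  torque (τ = Fr): kg·m²/s²  ✗
  kinetic energy (E = ½mv²): kg·m²/s²  ✗
  gravitational potential energy (U = -GMm/r): kg·m²/s²  ✗
  electrical power (P = IV): kg·m²/s³  ✓ matches

Only electrical power has units kg·m²/s³.

Answer: electrical power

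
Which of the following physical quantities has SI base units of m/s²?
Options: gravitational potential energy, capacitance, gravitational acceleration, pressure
Checking the SI base units of each option:
  gravitational potential energy (U = -GMm/r): kg·m²/s²  ✗
  capacitance (C = Q/V): s⁴·A²/(kg·m²)  ✗
  gravitational acceleration (g = GM/r²): m/s²  ✓ matches
  pressure (P = F/A): kg/(m·s²)  ✗

Only gravitational acceleration has units m/s².

Answer: gravitational acceleration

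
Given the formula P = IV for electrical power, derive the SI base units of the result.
Units of each symbol in P = IV:
  I (current): A
  V (voltage, in volts): kg·m²/(s³·A)

Multiplying the contributions: [A] · [kg·m²/(s³·A)]
Adding exponents of each base unit: kg: 1, m: 2, s: -3
SI base units of electrical power: kg·m²/s³

Answer: kg·m²/s³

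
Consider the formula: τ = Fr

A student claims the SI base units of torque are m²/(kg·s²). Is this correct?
Units of each symbol in τ = Fr:
  F (force): kg·m/s²
  r (lever arm): m

Multiplying the contributions: [kg·m/s²] · [m]
Adding exponents of each base unit: kg: 1, m: 2, s: -2
SI base units of torque: kg·m²/s²

The claimed units m²/(kg·s²) (exponents kg: -1, m: 2, s: -2) do not match the derived units kg·m²/s² (exponents kg: 1, m: 2, s: -2), so the claim is incorrect.

Answer: No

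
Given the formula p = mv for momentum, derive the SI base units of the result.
Units of each symbol in p = mv:
  m (mass): kg
  v (velocity): m/s

Multiplying the contributions: [kg] · [m/s]
Adding exponents of each base unit: kg: 1, m: 1, s: -1
SI base units of momentum: kg·m/s

Answer: kg·m/s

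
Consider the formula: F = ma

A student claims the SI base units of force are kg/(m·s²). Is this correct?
Units of each symbol in F = ma:
  m (mass): kg
  a (acceleration): m/s²

Multiplying the contributions: [kg] · [m/s²]
Adding exponents of each base unit: kg: 1, m: 1, s: -2
SI base units of force: kg·m/s²

The claimed units kg/(m·s²) (exponents kg: 1, m: -1, s: -2) do not match the derived units kg·m/s² (exponents kg: 1, m: 1, s: -2), so the claim is incorrect.

Answer: No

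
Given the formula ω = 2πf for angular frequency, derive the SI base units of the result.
Units of each symbol in ω = 2πf:
  f (frequency): 1/s
  The factor 2π is dimensionless.

Multiplying the contributions: [1/s]
Adding exponents of each base unit: s: -1
SI base units of angular frequency: 1/s

Answer: 1/s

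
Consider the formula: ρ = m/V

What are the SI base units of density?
Units of each symbol in ρ = m/V:
  m (mass): kg
  V (volume): m³  → in the denominator, contributes 1/m³

Multiplying the contributions: [kg] · [1/m³]
Adding exponents of each base unit: kg: 1, m: -3
SI base units of density: kg/m³

Answer: kg/m³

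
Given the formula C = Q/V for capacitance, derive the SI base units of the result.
Units of each symbol in C = Q/V:
  Q (charge, in coulombs): s·A
  V (voltage, in volts): kg·m²/(s³·A)  → in the denominator, contributes s³·A/(kg·m²)

Multiplying the contributions: [s·A] · [s³·A/(kg·m²)]
Adding exponents of each base unit: kg: -1, m: -2, s: 4, A: 2
SI base units of capacitance: s⁴·A²/(kg·m²)

Answer: s⁴·A²/(kg·m²)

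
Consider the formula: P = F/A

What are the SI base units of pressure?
Units of each symbol in P = F/A:
  F (force): kg·m/s²
  A (area): m²  → in the denominator, contributes 1/m²

Multiplying the contributions: [kg·m/s²] · [1/m²]
Adding exponents of each base unit: kg: 1, m: -1, s: -2
SI base units of pressure: kg/(m·s²)

Answer: kg/(m·s²)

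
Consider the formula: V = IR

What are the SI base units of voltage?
Units of each symbol in V = IR:
  I (current): A
  R (resistance, in ohms): kg·m²/(s³·A²)

Multiplying the contributions: [A] · [kg·m²/(s³·A²)]
Adding exponents of each base unit: kg: 1, m: 2, s: -3, A: -1
SI base units of voltage: kg·m²/(s³·A)

Answer: kg·m²/(s³·A)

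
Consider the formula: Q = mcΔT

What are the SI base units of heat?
Units of each symbol in Q = mcΔT:
  m (mass): kg
  c (specific heat capacity, in J/(kg·K)): m²/(s²·K)
  ΔT (temperature change): K

Multiplying the contributions: [kg] · [m²/(s²·K)] · [K]
Adding exponents of each base unit: kg: 1, m: 2, s: -2
SI base units of heat: kg·m²/s²

Answer: kg·m²/s²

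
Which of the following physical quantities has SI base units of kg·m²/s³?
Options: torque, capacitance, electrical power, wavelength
Checking the SI base units of each option:
  torque (τ = Fr): kg·m²/s²  ✗
  capacitance (C = Q/V): s⁴·A²/(kg·m²)  ✗
  electrical power (P = IV): kg·m²/s³  ✓ matches
  wavelength (λ = v/f): m  ✗

Only electrical power has units kg·m²/s³.

Answer: electrical power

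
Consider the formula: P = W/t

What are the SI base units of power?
Units of each symbol in P = W/t:
  W (work): kg·m²/s²
  t (time): s  → in the denominator, contributes 1/s

Multiplying the contributions: [kg·m²/s²] · [1/s]
Adding exponents of each base unit: kg: 1, m: 2, s: -3
SI base units of power: kg·m²/s³

Answer: kg·m²/s³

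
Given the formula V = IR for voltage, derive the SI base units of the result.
Units of each symbol in V = IR:
  I (current): A
  R (resistance, in ohms): kg·m²/(s³·A²)

Multiplying the contributions: [A] · [kg·m²/(s³·A²)]
Adding exponents of each base unit: kg: 1, m: 2, s: -3, A: -1
SI base units of voltage: kg·m²/(s³·A)

Answer: kg·m²/(s³·A)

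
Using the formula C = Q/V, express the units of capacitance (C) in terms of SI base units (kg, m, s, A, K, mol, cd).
Units of each symbol in C = Q/V:
  Q (charge, in coulombs): s·A
  V (voltage, in volts): kg·m²/(s³·A)  → in the denominator, contributes s³·A/(kg·m²)

Multiplying the contributions: [s·A] · [s³·A/(kg·m²)]
Adding exponents of each base unit: kg: -1, m: -2, s: 4, A: 2
SI base units of capacitance: s⁴·A²/(kg·m²)

Answer: s⁴·A²/(kg·m²)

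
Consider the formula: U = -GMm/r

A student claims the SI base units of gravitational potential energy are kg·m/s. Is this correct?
Units of each symbol in U = -GMm/r:
  G (gravitational constant): m³/(kg·s²)
  M (mass): kg
  m (mass): kg
  r (distance): m  → in the denominator, contributes 1/m
  The minus sign does not affect the units.

Multiplying the contributions: [m³/(kg·s²)] · [kg] · [kg] · [1/m]
Adding exponents of each base unit: kg: 1, m: 2, s: -2
SI base units of gravitational potential energy: kg·m²/s²

The claimed units kg·m/s (exponents kg: 1, m: 1, s: -1) do not match the derived units kg·m²/s² (exponents kg: 1, m: 2, s: -2), so the claim is incorrect.

Answer: No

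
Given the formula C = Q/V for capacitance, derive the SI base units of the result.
Units of each symbol in C = Q/V:
  Q (charge, in coulombs): s·A
  V (voltage, in volts): kg·m²/(s³·A)  → in the denominator, contributes s³·A/(kg·m²)

Multiplying the contributions: [s·A] · [s³·A/(kg·m²)]
Adding exponents of each base unit: kg: -1, m: -2, s: 4, A: 2
SI base units of capacitance: s⁴·A²/(kg·m²)

Answer: s⁴·A²/(kg·m²)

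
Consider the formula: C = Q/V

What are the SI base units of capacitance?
Units of each symbol in C = Q/V:
  Q (charge, in coulombs): s·A
  V (voltage, in volts): kg·m²/(s³·A)  → in the denominator, contributes s³·A/(kg·m²)

Multiplying the contributions: [s·A] · [s³·A/(kg·m²)]
Adding exponents of each base unit: kg: -1, m: -2, s: 4, A: 2
SI base units of capacitance: s⁴·A²/(kg·m²)

Answer: s⁴·A²/(kg·m²)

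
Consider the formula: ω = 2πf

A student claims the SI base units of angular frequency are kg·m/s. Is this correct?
Units of each symbol in ω = 2πf:
  f (frequency): 1/s
  The factor 2π is dimensionless.

Multiplying the contributions: [1/s]
Adding exponents of each base unit: s: -1
SI base units of angular frequency: 1/s

The claimed units kg·m/s (exponents kg: 1, m: 1, s: -1) do not match the derived units 1/s (exponents s: -1), so the claim is incorrect.

Answer: No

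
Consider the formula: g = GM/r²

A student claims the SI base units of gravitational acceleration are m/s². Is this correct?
Units of each symbol in g = GM/r²:
  G (gravitational constant): m³/(kg·s²)
  M (mass): kg
  r (distance): m  → to the power 2 in the denominator, contributes 1/m²

Multiplying the contributions: [m³/(kg·s²)] · [kg] · [1/m²]
Adding exponents of each base unit: m: 1, s: -2
SI base units of gravitational acceleration: m/s²

The claimed units m/s² match the derived units, so the claim is correct.

Answer: Yes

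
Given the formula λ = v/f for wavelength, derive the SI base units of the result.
Units of each symbol in λ = v/f:
  v (wave speed): m/s
  f (frequency): 1/s  → in the denominator, contributes s

Multiplying the contributions: [m/s] · [s]
Adding exponents of each base unit: m: 1
SI base units of wavelength: m

Answer: m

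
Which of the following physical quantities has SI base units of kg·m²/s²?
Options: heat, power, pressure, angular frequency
Checking the SI base units of each option:
  heat (Q = mcΔT): kg·m²/s²  ✓ matches
  power (P = W/t): kg·m²/s³  ✗
  pressure (P = F/A): kg/(m·s²)  ✗
  angular frequency (ω = 2πf): 1/s  ✗

Only heat has units kg·m²/s².

Answer: heat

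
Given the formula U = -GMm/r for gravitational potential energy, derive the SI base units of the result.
Units of each symbol in U = -GMm/r:
  G (gravitational constant): m³/(kg·s²)
  M (mass): kg
  m (mass): kg
  r (distance): m  → in the denominator, contributes 1/m
  The minus sign does not affect the units.

Multiplying the contributions: [m³/(kg·s²)] · [kg] · [kg] · [1/m]
Adding exponents of each base unit: kg: 1, m: 2, s: -2
SI base units of gravitational potential energy: kg·m²/s²

Answer: kg·m²/s²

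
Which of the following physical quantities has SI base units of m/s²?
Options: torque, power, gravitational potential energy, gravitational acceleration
Checking the SI base units of each option:
  torque (τ = Fr): kg·m²/s²  ✗
  power (P = W/t): kg·m²/s³  ✗
  gravitational potential energy (U = -GMm/r): kg·m²/s²  ✗
  gravitational acceleration (g = GM/r²): m/s²  ✓ matches

Only gravitational acceleration has units m/s².

Answer: gravitational acceleration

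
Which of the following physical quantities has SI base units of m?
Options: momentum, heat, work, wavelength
Checking the SI base units of each option:
  momentum (p = mv): kg·m/s  ✗
  heat (Q = mcΔT): kg·m²/s²  ✗
  work (W = Fd): kg·m²/s²  ✗
  wavelength (λ = v/f): m  ✓ matches

Only wavelength has units m.

Answer: wavelength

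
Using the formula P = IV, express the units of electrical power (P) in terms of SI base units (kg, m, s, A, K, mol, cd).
Units of each symbol in P = IV:
  I (current): A
  V (voltage, in volts): kg·m²/(s³·A)

Multiplying the contributions: [A] · [kg·m²/(s³·A)]
Adding exponents of each base unit: kg: 1, m: 2, s: -3
SI base units of electrical power: kg·m²/s³

Answer: kg·m²/s³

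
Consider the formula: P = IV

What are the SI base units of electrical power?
Units of each symbol in P = IV:
  I (current): A
  V (voltage, in volts): kg·m²/(s³·A)

Multiplying the contributions: [A] · [kg·m²/(s³·A)]
Adding exponents of each base unit: kg: 1, m: 2, s: -3
SI base units of electrical power: kg·m²/s³

Answer: kg·m²/s³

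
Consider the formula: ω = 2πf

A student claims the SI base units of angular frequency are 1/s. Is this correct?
Units of each symbol in ω = 2πf:
  f (frequency): 1/s
  The factor 2π is dimensionless.

Multiplying the contributions: [1/s]
Adding exponents of each base unit: s: -1
SI base units of angular frequency: 1/s

The claimed units 1/s match the derived units, so the claim is correct.

Answer: Yes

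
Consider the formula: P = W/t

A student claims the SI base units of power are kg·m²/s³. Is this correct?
Units of each symbol in P = W/t:
  W (work): kg·m²/s²
  t (time): s  → in the denominator, contributes 1/s

Multiplying the contributions: [kg·m²/s²] · [1/s]
Adding exponents of each base unit: kg: 1, m: 2, s: -3
SI base units of power: kg·m²/s³

The claimed units kg·m²/s³ match the derived units, so the claim is correct.

Answer: Yes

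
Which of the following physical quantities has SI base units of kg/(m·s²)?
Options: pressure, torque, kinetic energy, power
Checking the SI base units of each option:
  pressure (P = F/A): kg/(m·s²)  ✓ matches
  torque (τ = Fr): kg·m²/s²  ✗
  kinetic energy (E = ½mv²): kg·m²/s²  ✗
  power (P = W/t): kg·m²/s³  ✗

Only pressure has units kg/(m·s²).

Answer: pressure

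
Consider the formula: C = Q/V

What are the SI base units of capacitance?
Units of each symbol in C = Q/V:
  Q (charge, in coulombs): s·A
  V (voltage, in volts): kg·m²/(s³·A)  → in the denominator, contributes s³·A/(kg·m²)

Multiplying the contributions: [s·A] · [s³·A/(kg·m²)]
Adding exponents of each base unit: kg: -1, m: -2, s: 4, A: 2
SI base units of capacitance: s⁴·A²/(kg·m²)

Answer: s⁴·A²/(kg·m²)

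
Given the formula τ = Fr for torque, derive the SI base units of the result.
Units of each symbol in τ = Fr:
  F (force): kg·m/s²
  r (lever arm): m

Multiplying the contributions: [kg·m/s²] · [m]
Adding exponents of each base unit: kg: 1, m: 2, s: -2
SI base units of torque: kg·m²/s²

Answer: kg·m²/s²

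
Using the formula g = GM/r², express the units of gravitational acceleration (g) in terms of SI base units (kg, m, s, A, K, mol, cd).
Units of each symbol in g = GM/r²:
  G (gravitational constant): m³/(kg·s²)
  M (mass): kg
  r (distance): m  → to the power 2 in the denominator, contributes 1/m²

Multiplying the contributions: [m³/(kg·s²)] · [kg] · [1/m²]
Adding exponents of each base unit: m: 1, s: -2
SI base units of gravitational acceleration: m/s²

Answer: m/s²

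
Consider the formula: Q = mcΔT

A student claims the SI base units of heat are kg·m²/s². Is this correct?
Units of each symbol in Q = mcΔT:
  m (mass): kg
  c (specific heat capacity, in J/(kg·K)): m²/(s²·K)
  ΔT (temperature change): K

Multiplying the contributions: [kg] · [m²/(s²·K)] · [K]
Adding exponents of each base unit: kg: 1, m: 2, s: -2
SI base units of heat: kg·m²/s²

The claimed units kg·m²/s² match the derived units, so the claim is correct.

Answer: Yes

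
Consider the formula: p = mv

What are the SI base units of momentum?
Units of each symbol in p = mv:
  m (mass): kg
  v (velocity): m/s

Multiplying the contributions: [kg] · [m/s]
Adding exponents of each base unit: kg: 1, m: 1, s: -1
SI base units of momentum: kg·m/s

Answer: kg·m/s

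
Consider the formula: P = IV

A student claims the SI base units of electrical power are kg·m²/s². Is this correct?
Units of each symbol in P = IV:
  I (current): A
  V (voltage, in volts): kg·m²/(s³·A)

Multiplying the contributions: [A] · [kg·m²/(s³·A)]
Adding exponents of each base unit: kg: 1, m: 2, s: -3
SI base units of electrical power: kg·m²/s³

The claimed units kg·m²/s² (exponents kg: 1, m: 2, s: -2) do not match the derived units kg·m²/s³ (exponents kg: 1, m: 2, s: -3), so the claim is incorrect.

Answer: No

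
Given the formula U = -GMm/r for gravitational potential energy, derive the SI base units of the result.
Units of each symbol in U = -GMm/r:
  G (gravitational constant): m³/(kg·s²)
  M (mass): kg
  m (mass): kg
  r (distance): m  → in the denominator, contributes 1/m
  The minus sign does not affect the units.

Multiplying the contributions: [m³/(kg·s²)] · [kg] · [kg] · [1/m]
Adding exponents of each base unit: kg: 1, m: 2, s: -2
SI base units of gravitational potential energy: kg·m²/s²

Answer: kg·m²/s²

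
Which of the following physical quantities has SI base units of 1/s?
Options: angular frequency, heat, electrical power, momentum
Checking the SI base units of each option:
  angular frequency (ω = 2πf): 1/s  ✓ matches
  heat (Q = mcΔT): kg·m²/s²  ✗
  electrical power (P = IV): kg·m²/s³  ✗
  momentum (p = mv): kg·m/s  ✗

Only angular frequency has units 1/s.

Answer: angular frequency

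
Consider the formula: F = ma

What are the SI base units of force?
Units of each symbol in F = ma:
  m (mass): kg
  a (acceleration): m/s²

Multiplying the contributions: [kg] · [m/s²]
Adding exponents of each base unit: kg: 1, m: 1, s: -2
SI base units of force: kg·m/s²

Answer: kg·m/s²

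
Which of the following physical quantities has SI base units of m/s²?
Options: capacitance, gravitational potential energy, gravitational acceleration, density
Checking the SI base units of each option:
  capacitance (C = Q/V): s⁴·A²/(kg·m²)  ✗
  gravitational potential energy (U = -GMm/r): kg·m²/s²  ✗
  gravitational acceleration (g = GM/r²): m/s²  ✓ matches
  density (ρ = m/V): kg/m³  ✗

Only gravitational acceleration has units m/s².

Answer: gravitational acceleration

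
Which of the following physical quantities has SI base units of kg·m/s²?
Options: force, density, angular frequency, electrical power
Checking the SI base units of each option:
  force (F = ma): kg·m/s²  ✓ matches
  density (ρ = m/V): kg/m³  ✗
  angular frequency (ω = 2πf): 1/s  ✗
  electrical power (P = IV): kg·m²/s³  ✗

Only force has units kg·m/s².

Answer: force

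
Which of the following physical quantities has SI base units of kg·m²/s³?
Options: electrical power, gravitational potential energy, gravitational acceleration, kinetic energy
Checking the SI base units of each option:
  electrical power (P = IV): kg·m²/s³  ✓ matches
  gravitational potential energy (U = -GMm/r): kg·m²/s²  ✗
  gravitational acceleration (g = GM/r²): m/s²  ✗
  kinetic energy (E = ½mv²): kg·m²/s²  ✗

Only electrical power has units kg·m²/s³.

Answer: electrical power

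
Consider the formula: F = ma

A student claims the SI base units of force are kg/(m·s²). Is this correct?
Units of each symbol in F = ma:
  m (mass): kg
  a (acceleration): m/s²

Multiplying the contributions: [kg] · [m/s²]
Adding exponents of each base unit: kg: 1, m: 1, s: -2
SI base units of force: kg·m/s²

The claimed units kg/(m·s²) (exponents kg: 1, m: -1, s: -2) do not match the derived units kg·m/s² (exponents kg: 1, m: 1, s: -2), so the claim is incorrect.

Answer: No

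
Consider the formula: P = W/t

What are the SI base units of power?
Units of each symbol in P = W/t:
  W (work): kg·m²/s²
  t (time): s  → in the denominator, contributes 1/s

Multiplying the contributions: [kg·m²/s²] · [1/s]
Adding exponents of each base unit: kg: 1, m: 2, s: -3
SI base units of power: kg·m²/s³

Answer: kg·m²/s³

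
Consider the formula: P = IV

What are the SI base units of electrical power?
Units of each symbol in P = IV:
  I (current): A
  V (voltage, in volts): kg·m²/(s³·A)

Multiplying the contributions: [A] · [kg·m²/(s³·A)]
Adding exponents of each base unit: kg: 1, m: 2, s: -3
SI base units of electrical power: kg·m²/s³

Answer: kg·m²/s³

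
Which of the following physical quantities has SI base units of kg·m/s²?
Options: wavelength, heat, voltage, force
Checking the SI base units of each option:
  wavelength (λ = v/f): m  ✗
  heat (Q = mcΔT): kg·m²/s²  ✗
  voltage (V = IR): kg·m²/(s³·A)  ✗
  force (F = ma): kg·m/s²  ✓ matches

Only force has units kg·m/s².

Answer: force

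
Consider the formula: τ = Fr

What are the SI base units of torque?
Units of each symbol in τ = Fr:
  F (force): kg·m/s²
  r (lever arm): m

Multiplying the contributions: [kg·m/s²] · [m]
Adding exponents of each base unit: kg: 1, m: 2, s: -2
SI base units of torque: kg·m²/s²

Answer: kg·m²/s²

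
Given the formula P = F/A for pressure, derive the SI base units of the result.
Units of each symbol in P = F/A:
  F (force): kg·m/s²
  A (area): m²  → in the denominator, contributes 1/m²

Multiplying the contributions: [kg·m/s²] · [1/m²]
Adding exponents of each base unit: kg: 1, m: -1, s: -2
SI base units of pressure: kg/(m·s²)

Answer: kg/(m·s²)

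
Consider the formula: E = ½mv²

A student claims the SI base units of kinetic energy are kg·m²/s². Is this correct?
Units of each symbol in E = ½mv²:
  m (mass): kg
  v (speed): m/s  → to the power 2, contributes m²/s²
  The factor ½ is dimensionless.

Multiplying the contributions: [kg] · [m²/s²]
Adding exponents of each base unit: kg: 1, m: 2, s: -2
SI base units of kinetic energy: kg·m²/s²

The claimed units kg·m²/s² match the derived units, so the claim is correct.

Answer: Yes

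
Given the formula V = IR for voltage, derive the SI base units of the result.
Units of each symbol in V = IR:
  I (current): A
  R (resistance, in ohms): kg·m²/(s³·A²)

Multiplying the contributions: [A] · [kg·m²/(s³·A²)]
Adding exponents of each base unit: kg: 1, m: 2, s: -3, A: -1
SI base units of voltage: kg·m²/(s³·A)

Answer: kg·m²/(s³·A)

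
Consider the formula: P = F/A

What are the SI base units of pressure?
Units of each symbol in P = F/A:
  F (force): kg·m/s²
  A (area): m²  → in the denominator, contributes 1/m²

Multiplying the contributions: [kg·m/s²] · [1/m²]
Adding exponents of each base unit: kg: 1, m: -1, s: -2
SI base units of pressure: kg/(m·s²)

Answer: kg/(m·s²)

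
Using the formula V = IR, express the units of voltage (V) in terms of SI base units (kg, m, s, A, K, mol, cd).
Units of each symbol in V = IR:
  I (current): A
  R (resistance, in ohms): kg·m²/(s³·A²)

Multiplying the contributions: [A] · [kg·m²/(s³·A²)]
Adding exponents of each base unit: kg: 1, m: 2, s: -3, A: -1
SI base units of voltage: kg·m²/(s³·A)

Answer: kg·m²/(s³·A)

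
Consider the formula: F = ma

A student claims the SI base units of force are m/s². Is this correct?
Units of each symbol in F = ma:
  m (mass): kg
  a (acceleration): m/s²

Multiplying the contributions: [kg] · [m/s²]
Adding exponents of each base unit: kg: 1, m: 1, s: -2
SI base units of force: kg·m/s²

The claimed units m/s² (exponents m: 1, s: -2) do not match the derived units kg·m/s² (exponents kg: 1, m: 1, s: -2), so the claim is incorrect.

Answer: No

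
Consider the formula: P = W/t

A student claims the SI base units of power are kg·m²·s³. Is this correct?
Units of each symbol in P = W/t:
  W (work): kg·m²/s²
  t (time): s  → in the denominator, contributes 1/s

Multiplying the contributions: [kg·m²/s²] · [1/s]
Adding exponents of each base unit: kg: 1, m: 2, s: -3
SI base units of power: kg·m²/s³

The claimed units kg·m²·s³ (exponents kg: 1, m: 2, s: 3) do not match the derived units kg·m²/s³ (exponents kg: 1, m: 2, s: -3), so the claim is incorrect.

Answer: No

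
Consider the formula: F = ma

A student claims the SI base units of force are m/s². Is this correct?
Units of each symbol in F = ma:
  m (mass): kg
  a (acceleration): m/s²

Multiplying the contributions: [kg] · [m/s²]
Adding exponents of each base unit: kg: 1, m: 1, s: -2
SI base units of force: kg·m/s²

The claimed units m/s² (exponents m: 1, s: -2) do not match the derived units kg·m/s² (exponents kg: 1, m: 1, s: -2), so the claim is incorrect.

Answer: No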